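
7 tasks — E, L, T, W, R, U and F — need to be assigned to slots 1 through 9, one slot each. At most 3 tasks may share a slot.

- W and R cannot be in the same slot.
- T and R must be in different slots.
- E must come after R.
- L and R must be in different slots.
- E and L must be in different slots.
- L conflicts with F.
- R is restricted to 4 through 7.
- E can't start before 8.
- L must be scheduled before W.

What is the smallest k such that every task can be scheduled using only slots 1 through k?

8

The precedence chain requires at least 2 distinct slots.
With at most 3 per slot and 7 tasks, at least 3 slots are needed.
E can't be placed before 8, so the schedule must run through at least slot 8.
8 works (last occupied slot: 8): for example R -> 4, W -> 2, T -> 1, F -> 2, U -> 1, E -> 8, L -> 1.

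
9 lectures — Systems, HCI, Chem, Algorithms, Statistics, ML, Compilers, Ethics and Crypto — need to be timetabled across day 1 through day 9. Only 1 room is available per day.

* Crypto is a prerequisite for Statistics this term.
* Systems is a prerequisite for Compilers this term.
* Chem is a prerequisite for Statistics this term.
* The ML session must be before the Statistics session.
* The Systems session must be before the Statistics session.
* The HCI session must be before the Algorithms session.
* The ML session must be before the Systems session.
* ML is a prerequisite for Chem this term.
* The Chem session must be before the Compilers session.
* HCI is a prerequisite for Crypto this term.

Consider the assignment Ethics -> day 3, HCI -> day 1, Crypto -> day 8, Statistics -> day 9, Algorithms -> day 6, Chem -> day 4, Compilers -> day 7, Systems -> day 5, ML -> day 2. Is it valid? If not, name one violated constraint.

Only 1 room is available per day — holds.
The Systems session must be before the Statistics session — holds.
HCI is a prerequisite for Crypto this term — holds.
The ML session must be before the Systems session — holds.
Systems is a prerequisite for Compilers this term — holds.
The ML session must be before the Statistics session — holds.
ML is a prerequisite for Chem this term — holds.
The HCI session must be before the Algorithms session — holds.
Crypto is a prerequisite for Statistics this term — holds.
The Chem session must be before the Compilers session — holds.
Chem is a prerequisite for Statistics this term — holds.

Yes, all constraints hold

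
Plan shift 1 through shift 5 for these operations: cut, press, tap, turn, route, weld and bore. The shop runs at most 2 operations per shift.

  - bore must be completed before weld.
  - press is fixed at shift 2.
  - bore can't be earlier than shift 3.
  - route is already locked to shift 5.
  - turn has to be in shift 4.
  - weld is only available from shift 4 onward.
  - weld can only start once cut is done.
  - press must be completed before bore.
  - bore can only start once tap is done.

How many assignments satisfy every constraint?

20

Splitting on cut: it can be shift 1 (7), shift 2 (4), shift 3 (7), shift 4 (2). Listing each branch's schedules as (press, tap, turn, route, weld, bore) by shift number:
cut=shift 1: (2,1,4,5,4,3) (2,1,4,5,5,3) (2,1,4,5,5,4) (2,2,4,5,4,3) (2,2,4,5,5,3) (2,2,4,5,5,4) (2,3,4,5,5,4) — 7.
cut=shift 2: (2,1,4,5,4,3) (2,1,4,5,5,3) (2,1,4,5,5,4) (2,3,4,5,5,4) — 4.
cut=shift 3: (2,1,4,5,4,3) (2,1,4,5,5,3) (2,1,4,5,5,4) (2,2,4,5,4,3) (2,2,4,5,5,3) (2,2,4,5,5,4) (2,3,4,5,5,4) — 7.
cut=shift 4: (2,1,4,5,5,3) (2,2,4,5,5,3) — 2.
Summing: 7 + 4 + 7 + 2 = 20.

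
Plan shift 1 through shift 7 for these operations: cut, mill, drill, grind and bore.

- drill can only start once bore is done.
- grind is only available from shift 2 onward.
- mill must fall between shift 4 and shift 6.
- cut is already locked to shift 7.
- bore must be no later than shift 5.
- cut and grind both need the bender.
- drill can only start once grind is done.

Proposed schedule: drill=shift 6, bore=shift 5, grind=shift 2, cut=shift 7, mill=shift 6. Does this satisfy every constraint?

Yes

mill must fall between shift 4 and shift 6 — holds.
bore must be no later than shift 5 — holds.
drill can only start once grind is done — holds.
grind is only available from shift 2 onward — holds.
cut and grind both need the bender — holds.
cut is already locked to shift 7 — holds.
drill can only start once bore is done — holds.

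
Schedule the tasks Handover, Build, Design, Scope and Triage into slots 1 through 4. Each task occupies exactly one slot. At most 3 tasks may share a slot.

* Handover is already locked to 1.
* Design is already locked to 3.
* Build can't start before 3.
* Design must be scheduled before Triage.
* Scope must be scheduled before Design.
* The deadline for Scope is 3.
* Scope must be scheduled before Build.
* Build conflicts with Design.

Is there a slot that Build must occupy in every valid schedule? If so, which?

4

Build's window is 3–4.
Design is fixed at 3, and Build can't share a slot with Design.
So Build must be 4.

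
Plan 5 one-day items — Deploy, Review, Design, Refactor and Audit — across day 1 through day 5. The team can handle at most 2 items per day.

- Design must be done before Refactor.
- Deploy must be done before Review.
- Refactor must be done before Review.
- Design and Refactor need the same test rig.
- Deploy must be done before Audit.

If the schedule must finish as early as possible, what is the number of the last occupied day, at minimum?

day 3

The precedence chain requires at least 3 distinct days.
With at most 2 per day and 5 tasks, at least 3 days are needed.
3 works (last occupied day: day 3): for example Audit in day 2; Review in day 3; Design in day 1; Deploy in day 1; Refactor in day 2.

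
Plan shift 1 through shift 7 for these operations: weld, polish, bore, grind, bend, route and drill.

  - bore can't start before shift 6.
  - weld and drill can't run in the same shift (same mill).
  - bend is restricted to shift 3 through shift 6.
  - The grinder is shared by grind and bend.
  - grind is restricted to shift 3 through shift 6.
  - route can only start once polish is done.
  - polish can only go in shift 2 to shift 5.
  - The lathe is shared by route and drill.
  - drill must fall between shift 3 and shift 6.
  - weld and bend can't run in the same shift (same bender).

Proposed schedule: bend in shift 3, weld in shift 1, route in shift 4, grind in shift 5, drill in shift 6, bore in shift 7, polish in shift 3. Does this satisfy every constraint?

drill must fall between shift 3 and shift 6 — holds.
bore can't start before shift 6 — holds.
polish can only go in shift 2 to shift 5 — holds.
route can only start once polish is done — holds.
grind is restricted to shift 3 through shift 6 — holds.
bend is restricted to shift 3 through shift 6 — holds.
The grinder is shared by grind and bend — holds.
The lathe is shared by route and drill — holds.
weld and bend can't run in the same shift (same bender) — holds.
weld and drill can't run in the same shift (same mill) — holds.

Yes, all constraints hold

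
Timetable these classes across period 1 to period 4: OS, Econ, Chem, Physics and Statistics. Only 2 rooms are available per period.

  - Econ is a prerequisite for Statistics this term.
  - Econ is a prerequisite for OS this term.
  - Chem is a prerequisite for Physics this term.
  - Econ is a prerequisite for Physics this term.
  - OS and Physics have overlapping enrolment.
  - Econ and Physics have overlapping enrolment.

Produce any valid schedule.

Physics in period 2; Econ in period 1; Statistics in period 2; OS in period 3; Chem in period 1

Checking: Econ(period 1) before OS(period 3); Econ(period 1) before Statistics(period 2); Chem(period 1) before Physics(period 2); Econ(period 1) before Physics(period 2); OS(period 3) != Physics(period 2); Econ(period 1) != Physics(period 2); max 2 per period (cap 2).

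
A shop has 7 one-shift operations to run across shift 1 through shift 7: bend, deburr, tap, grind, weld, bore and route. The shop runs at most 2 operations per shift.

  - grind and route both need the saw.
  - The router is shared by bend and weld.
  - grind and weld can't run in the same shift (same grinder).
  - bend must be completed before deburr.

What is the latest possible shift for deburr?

Precedence pushes deburr to at least shift 2.
deburr at shift 7 is achievable: weld in shift 3; tap in shift 1; bore in shift 2; deburr in shift 7; route in shift 3; bend in shift 1; grind in shift 2.

shift 7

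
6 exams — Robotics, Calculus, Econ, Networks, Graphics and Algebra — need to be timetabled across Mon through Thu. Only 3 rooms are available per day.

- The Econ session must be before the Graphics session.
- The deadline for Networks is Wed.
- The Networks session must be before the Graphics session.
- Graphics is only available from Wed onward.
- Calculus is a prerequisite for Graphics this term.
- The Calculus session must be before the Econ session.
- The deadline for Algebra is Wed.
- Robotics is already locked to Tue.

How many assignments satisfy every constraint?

30

Splitting on Calculus: it can be Mon (22), Tue (8). Listing each branch's schedules as (Robotics, Econ, Networks, Graphics, Algebra):
Calculus=Mon: (Tue,Tue,Mon,Wed,Mon) (Tue,Tue,Mon,Wed,Tue) (Tue,Tue,Mon,Wed,Wed) (Tue,Tue,Mon,Thu,Mon) (Tue,Tue,Mon,Thu,Tue) (Tue,Tue,Mon,Thu,Wed) (Tue,Tue,Tue,Wed,Mon) (Tue,Tue,Tue,Wed,Wed) (Tue,Tue,Tue,Thu,Mon) (Tue,Tue,Tue,Thu,Wed) (Tue,Tue,Wed,Thu,Mon) (Tue,Tue,Wed,Thu,Tue) (Tue,Tue,Wed,Thu,Wed) (Tue,Wed,Mon,Thu,Mon) (Tue,Wed,Mon,Thu,Tue) (Tue,Wed,Mon,Thu,Wed) (Tue,Wed,Tue,Thu,Mon) (Tue,Wed,Tue,Thu,Tue) (Tue,Wed,Tue,Thu,Wed) (Tue,Wed,Wed,Thu,Mon) (Tue,Wed,Wed,Thu,Tue) (Tue,Wed,Wed,Thu,Wed) — 22.
Calculus=Tue: (Tue,Wed,Mon,Thu,Mon) (Tue,Wed,Mon,Thu,Tue) (Tue,Wed,Mon,Thu,Wed) (Tue,Wed,Tue,Thu,Mon) (Tue,Wed,Tue,Thu,Wed) (Tue,Wed,Wed,Thu,Mon) (Tue,Wed,Wed,Thu,Tue) (Tue,Wed,Wed,Thu,Wed) — 8.
Summing: 22 + 8 = 30.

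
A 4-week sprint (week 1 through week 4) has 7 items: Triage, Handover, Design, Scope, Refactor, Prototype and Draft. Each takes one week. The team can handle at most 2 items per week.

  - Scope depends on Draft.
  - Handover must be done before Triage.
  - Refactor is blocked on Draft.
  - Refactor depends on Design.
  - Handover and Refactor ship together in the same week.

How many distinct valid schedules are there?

16

Splitting on Triage: it can be week 3 (3), week 4 (13). Listing each branch's schedules as (Handover, Design, Scope, Refactor, Prototype, Draft) by week number:
Triage=week 3: (2,1,3,2,4,1) (2,1,4,2,3,1) (2,1,4,2,4,1) — 3.
Triage=week 4: (2,1,3,2,3,1) (2,1,3,2,4,1) (2,1,4,2,3,1) (3,1,2,3,2,1) (3,1,2,3,4,1) (3,1,4,3,1,2) (3,1,4,3,2,1) (3,1,4,3,2,2) (3,2,2,3,1,1) (3,2,2,3,4,1) (3,2,4,3,1,1) (3,2,4,3,1,2) (3,2,4,3,2,1) — 13.
Summing: 3 + 13 = 16.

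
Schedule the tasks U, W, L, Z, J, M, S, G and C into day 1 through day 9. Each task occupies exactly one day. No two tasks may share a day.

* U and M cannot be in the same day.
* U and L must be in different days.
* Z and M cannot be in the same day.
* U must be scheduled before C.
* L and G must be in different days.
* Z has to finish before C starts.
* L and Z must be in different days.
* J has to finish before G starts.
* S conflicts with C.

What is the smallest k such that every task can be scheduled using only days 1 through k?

9 days

The precedence chain requires at least 2 distinct days.
With at most 1 per day and 9 tasks, at least 9 days are needed.
9 works (last occupied day: day 9): for example J -> day 4, U -> day 1, G -> day 5, C -> day 3, W -> day 6, S -> day 9, M -> day 8, L -> day 7, Z -> day 2.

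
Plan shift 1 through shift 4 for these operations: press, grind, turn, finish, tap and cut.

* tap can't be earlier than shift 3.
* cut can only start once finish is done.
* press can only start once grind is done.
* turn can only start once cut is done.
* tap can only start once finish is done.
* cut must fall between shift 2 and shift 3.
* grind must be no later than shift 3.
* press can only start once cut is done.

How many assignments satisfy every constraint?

Splitting on press: it can be shift 3 (8), shift 4 (24). Listing each branch's schedules as (grind, turn, finish, tap, cut) by shift number:
press=shift 3: (1,3,1,3,2) (1,3,1,4,2) (1,4,1,3,2) (1,4,1,4,2) (2,3,1,3,2) (2,3,1,4,2) (2,4,1,3,2) (2,4,1,4,2) — 8.
press=shift 4: (1,3,1,3,2) (1,3,1,4,2) (1,4,1,3,2) (1,4,1,3,3) (1,4,1,4,2) (1,4,1,4,3) (1,4,2,3,3) (1,4,2,4,3) (2,3,1,3,2) (2,3,1,4,2) (2,4,1,3,2) (2,4,1,3,3) (2,4,1,4,2) (2,4,1,4,3) (2,4,2,3,3) (2,4,2,4,3) (3,3,1,3,2) (3,3,1,4,2) (3,4,1,3,2) (3,4,1,3,3) (3,4,1,4,2) (3,4,1,4,3) (3,4,2,3,3) (3,4,2,4,3) — 24.
Summing: 8 + 24 = 32.

32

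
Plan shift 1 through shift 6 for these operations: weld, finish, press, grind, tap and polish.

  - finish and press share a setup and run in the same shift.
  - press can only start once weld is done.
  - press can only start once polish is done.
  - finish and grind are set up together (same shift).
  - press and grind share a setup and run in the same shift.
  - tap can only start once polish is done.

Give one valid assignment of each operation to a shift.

weld in shift 1, polish in shift 1, grind in shift 2, tap in shift 2, finish in shift 2, press in shift 2

Checking: weld(shift 1) before press(shift 2); polish(shift 1) before tap(shift 2); polish(shift 1) before press(shift 2); finish = press = shift 2; press = grind = shift 2; finish = grind = shift 2.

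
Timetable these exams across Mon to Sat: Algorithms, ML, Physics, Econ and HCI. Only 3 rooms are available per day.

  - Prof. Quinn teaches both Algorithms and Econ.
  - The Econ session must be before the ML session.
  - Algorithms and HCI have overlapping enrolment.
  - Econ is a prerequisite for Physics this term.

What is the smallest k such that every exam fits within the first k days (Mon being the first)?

2 days

The precedence chain requires at least 2 distinct days.
With at most 3 per day and 5 exams, at least 2 days are needed.
2 works (last occupied day: Tue): for example HCI in Mon, Econ in Mon, Algorithms in Tue, Physics in Tue, ML in Tue.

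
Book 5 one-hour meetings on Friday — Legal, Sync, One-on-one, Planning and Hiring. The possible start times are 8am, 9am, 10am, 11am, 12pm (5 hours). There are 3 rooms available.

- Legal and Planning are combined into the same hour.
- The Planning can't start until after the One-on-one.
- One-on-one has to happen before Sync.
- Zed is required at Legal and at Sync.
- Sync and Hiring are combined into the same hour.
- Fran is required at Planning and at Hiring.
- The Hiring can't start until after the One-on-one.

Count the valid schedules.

20

Splitting on Legal: it can be 9am (3), 10am (5), 11am (6), 12pm (6). Listing each branch's schedules as (Sync, One-on-one, Planning, Hiring):
Legal=9am: (10am,8am,9am,10am) (11am,8am,9am,11am) (12pm,8am,9am,12pm) — 3.
Legal=10am: (9am,8am,10am,9am) (11am,8am,10am,11am) (11am,9am,10am,11am) (12pm,8am,10am,12pm) (12pm,9am,10am,12pm) — 5.
Legal=11am: (9am,8am,11am,9am) (10am,8am,11am,10am) (10am,9am,11am,10am) (12pm,8am,11am,12pm) (12pm,9am,11am,12pm) (12pm,10am,11am,12pm) — 6.
Legal=12pm: (9am,8am,12pm,9am) (10am,8am,12pm,10am) (10am,9am,12pm,10am) (11am,8am,12pm,11am) (11am,9am,12pm,11am) (11am,10am,12pm,11am) — 6.
Summing: 3 + 5 + 6 + 6 = 20.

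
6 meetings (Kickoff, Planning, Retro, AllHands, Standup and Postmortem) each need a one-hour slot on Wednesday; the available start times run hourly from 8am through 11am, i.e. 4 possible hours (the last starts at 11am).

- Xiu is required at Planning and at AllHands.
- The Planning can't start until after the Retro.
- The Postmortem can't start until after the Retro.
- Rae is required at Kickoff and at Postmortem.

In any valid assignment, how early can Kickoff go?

8am

Kickoff at 8am is achievable: AllHands=8am, Retro=8am, Postmortem=9am, Planning=9am, Kickoff=8am, Standup=8am.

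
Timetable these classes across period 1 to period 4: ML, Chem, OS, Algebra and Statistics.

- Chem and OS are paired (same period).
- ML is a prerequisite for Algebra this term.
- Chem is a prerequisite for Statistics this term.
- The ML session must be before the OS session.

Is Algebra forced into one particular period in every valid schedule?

No

Algebra can be period 2 (e.g. ML in period 1, Statistics in period 3, OS in period 2, Chem in period 2, Algebra in period 2) or period 3 (e.g. Statistics in period 3; Algebra in period 3; OS in period 2; Chem in period 2; ML in period 1).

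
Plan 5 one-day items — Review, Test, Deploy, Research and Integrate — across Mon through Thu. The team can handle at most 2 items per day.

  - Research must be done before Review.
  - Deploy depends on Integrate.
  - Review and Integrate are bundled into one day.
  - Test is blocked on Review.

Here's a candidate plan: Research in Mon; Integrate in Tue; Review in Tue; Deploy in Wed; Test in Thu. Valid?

Deploy depends on Integrate — holds.
Research must be done before Review — holds.
The team can handle at most 2 items per day — holds.
Review and Integrate are bundled into one day — holds.
Test is blocked on Review — holds.

Yes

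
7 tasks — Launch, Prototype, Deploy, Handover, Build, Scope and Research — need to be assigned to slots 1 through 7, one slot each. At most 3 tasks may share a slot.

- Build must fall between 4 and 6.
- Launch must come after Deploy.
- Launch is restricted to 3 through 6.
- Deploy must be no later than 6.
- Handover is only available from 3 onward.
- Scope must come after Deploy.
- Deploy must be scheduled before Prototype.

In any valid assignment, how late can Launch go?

Launch is available from 3; Launch's own window allows nothing later than 6.
Launch at 6 is achievable: Handover in 3; Deploy in 1; Research in 1; Build in 4; Scope in 2; Launch in 6; Prototype in 2.

6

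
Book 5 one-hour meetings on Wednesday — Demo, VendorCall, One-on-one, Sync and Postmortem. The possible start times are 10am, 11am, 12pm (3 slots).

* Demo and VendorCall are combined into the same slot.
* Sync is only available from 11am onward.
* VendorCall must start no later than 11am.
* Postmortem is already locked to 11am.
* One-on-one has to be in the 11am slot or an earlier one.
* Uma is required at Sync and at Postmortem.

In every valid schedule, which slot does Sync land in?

12pm

Sync's window is 11am–12pm.
Postmortem is fixed at 11am, and Sync can't share a slot with Postmortem.
So Sync must be 12pm.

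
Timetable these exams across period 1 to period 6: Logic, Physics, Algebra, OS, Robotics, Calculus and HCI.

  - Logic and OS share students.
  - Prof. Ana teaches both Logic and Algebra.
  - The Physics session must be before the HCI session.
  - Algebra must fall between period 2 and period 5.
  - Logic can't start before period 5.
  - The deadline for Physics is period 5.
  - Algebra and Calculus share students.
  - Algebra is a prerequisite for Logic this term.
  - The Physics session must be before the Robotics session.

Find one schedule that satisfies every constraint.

OS=period 1; Robotics=period 2; Algebra=period 2; Calculus=period 1; HCI=period 2; Logic=period 5; Physics=period 1

Checking: Physics(period 1) before HCI(period 2); Physics(period 1) before Robotics(period 2); Algebra(period 2) before Logic(period 5); Logic(period 5) != Algebra(period 2); Algebra(period 2) != Calculus(period 1); Logic(period 5) != OS(period 1); Algebra=period 2 in [period 2,period 5]; Logic=period 5 in [period 5,period 6]; Physics=period 1 in [period 1,period 5].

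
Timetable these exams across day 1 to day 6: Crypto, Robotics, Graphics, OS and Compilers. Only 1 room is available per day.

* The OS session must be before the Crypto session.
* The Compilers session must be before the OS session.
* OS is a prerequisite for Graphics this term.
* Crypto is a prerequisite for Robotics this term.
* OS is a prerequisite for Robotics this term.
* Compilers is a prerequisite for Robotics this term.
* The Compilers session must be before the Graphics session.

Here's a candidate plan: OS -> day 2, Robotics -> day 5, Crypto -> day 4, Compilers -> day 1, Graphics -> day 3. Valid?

OS is a prerequisite for Graphics this term — holds.
OS is a prerequisite for Robotics this term — holds.
The OS session must be before the Crypto session — holds.
Crypto is a prerequisite for Robotics this term — holds.
Compilers is a prerequisite for Robotics this term — holds.
The Compilers session must be before the Graphics session — holds.
Only 1 room is available per day — holds.
The Compilers session must be before the OS session — holds.

Yes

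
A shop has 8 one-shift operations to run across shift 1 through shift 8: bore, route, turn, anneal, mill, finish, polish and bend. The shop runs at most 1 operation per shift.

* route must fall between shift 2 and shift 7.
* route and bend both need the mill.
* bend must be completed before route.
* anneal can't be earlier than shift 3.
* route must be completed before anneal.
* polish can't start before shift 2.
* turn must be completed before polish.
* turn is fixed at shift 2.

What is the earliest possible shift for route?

shift 3

Route is available from shift 2; route's own window allows nothing later than shift 7.
route at shift 3 is achievable: route -> shift 3, anneal -> shift 4, bend -> shift 1, turn -> shift 2, polish -> shift 5, bore -> shift 6, finish -> shift 8, mill -> shift 7.
Nothing earlier works — the conflict and capacity constraints rule out every shift before shift 3.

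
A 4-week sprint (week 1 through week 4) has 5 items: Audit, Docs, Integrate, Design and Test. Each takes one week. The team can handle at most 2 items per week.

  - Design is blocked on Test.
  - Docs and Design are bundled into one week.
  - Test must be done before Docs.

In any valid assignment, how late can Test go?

week 3

Downstream work caps Test at week 3.
Test at week 3 is achievable: Docs -> week 4, Audit -> week 1, Integrate -> week 1, Design -> week 4, Test -> week 3.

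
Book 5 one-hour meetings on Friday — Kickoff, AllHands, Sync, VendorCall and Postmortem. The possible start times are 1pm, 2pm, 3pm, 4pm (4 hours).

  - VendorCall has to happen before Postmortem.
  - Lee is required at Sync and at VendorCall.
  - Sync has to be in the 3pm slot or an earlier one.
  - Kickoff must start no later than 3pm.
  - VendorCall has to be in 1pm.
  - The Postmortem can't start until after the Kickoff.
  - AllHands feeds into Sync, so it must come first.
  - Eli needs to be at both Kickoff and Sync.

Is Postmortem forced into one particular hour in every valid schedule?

No

Postmortem can be 2pm (e.g. Sync -> 2pm, AllHands -> 1pm, Kickoff -> 1pm, VendorCall -> 1pm, Postmortem -> 2pm) or 3pm (e.g. Postmortem -> 3pm, Kickoff -> 1pm, Sync -> 2pm, AllHands -> 1pm, VendorCall -> 1pm).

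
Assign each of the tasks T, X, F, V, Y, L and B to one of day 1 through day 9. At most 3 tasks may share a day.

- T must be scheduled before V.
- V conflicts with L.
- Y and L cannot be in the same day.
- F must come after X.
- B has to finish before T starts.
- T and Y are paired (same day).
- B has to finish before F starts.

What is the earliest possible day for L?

day 1

L at day 1 is achievable: L in day 1; B in day 1; F in day 2; Y in day 2; T in day 2; V in day 3; X in day 1.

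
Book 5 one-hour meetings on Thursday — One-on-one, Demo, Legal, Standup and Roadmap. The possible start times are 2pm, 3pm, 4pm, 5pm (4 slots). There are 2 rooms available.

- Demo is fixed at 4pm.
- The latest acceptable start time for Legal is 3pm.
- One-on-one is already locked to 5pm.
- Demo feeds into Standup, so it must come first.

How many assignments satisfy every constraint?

Splitting on Legal: it can be 2pm (3), 3pm (3). Listing each branch's schedules as (One-on-one, Demo, Standup, Roadmap):
Legal=2pm: (5pm,4pm,5pm,2pm) (5pm,4pm,5pm,3pm) (5pm,4pm,5pm,4pm) — 3.
Legal=3pm: (5pm,4pm,5pm,2pm) (5pm,4pm,5pm,3pm) (5pm,4pm,5pm,4pm) — 3.
Summing: 3 + 3 = 6.

6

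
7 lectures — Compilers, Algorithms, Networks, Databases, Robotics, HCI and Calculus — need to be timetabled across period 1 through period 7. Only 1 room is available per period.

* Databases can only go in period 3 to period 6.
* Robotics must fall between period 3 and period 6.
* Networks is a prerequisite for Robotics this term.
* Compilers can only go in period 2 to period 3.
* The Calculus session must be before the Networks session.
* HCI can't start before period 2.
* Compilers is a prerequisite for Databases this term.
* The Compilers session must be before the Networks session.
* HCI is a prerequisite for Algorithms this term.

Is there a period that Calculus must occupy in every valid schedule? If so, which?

period 1

Downstream work caps Calculus at period 4.
So Calculus is pinned to period 1.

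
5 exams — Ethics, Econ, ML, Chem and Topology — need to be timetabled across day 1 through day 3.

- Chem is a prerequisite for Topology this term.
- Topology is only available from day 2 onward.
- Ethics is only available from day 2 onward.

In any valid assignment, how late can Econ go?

day 3

Econ at day 3 is achievable: ML in day 1, Topology in day 2, Econ in day 3, Ethics in day 2, Chem in day 1.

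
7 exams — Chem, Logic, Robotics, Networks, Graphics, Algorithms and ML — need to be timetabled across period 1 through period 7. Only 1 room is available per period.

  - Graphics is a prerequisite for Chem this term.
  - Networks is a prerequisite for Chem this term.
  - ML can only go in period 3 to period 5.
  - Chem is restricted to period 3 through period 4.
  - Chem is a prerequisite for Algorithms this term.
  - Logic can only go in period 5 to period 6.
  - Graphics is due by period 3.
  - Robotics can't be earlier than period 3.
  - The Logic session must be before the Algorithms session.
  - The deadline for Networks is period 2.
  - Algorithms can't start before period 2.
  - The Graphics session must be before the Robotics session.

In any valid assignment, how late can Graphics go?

Graphics's own window allows nothing later than period 3.
Graphics at period 2 is achievable: Networks=period 1; Graphics=period 2; Algorithms=period 7; Robotics=period 6; Logic=period 5; Chem=period 3; ML=period 4.
Nothing later works — the capacity limit rule out every period after period 2.

period 2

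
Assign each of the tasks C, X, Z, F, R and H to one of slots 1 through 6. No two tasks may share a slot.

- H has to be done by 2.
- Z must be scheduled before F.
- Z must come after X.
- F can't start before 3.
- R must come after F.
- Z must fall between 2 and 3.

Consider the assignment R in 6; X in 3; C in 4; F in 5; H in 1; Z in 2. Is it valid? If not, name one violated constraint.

Invalid. Z must come after X.

F can't start before 3 — holds.
R must come after F — holds.
Z must fall between 2 and 3 — holds.
Z must be scheduled before F — holds.
No two tasks may share a slot — holds.
Z must come after X — violated.
H has to be done by 2 — holds.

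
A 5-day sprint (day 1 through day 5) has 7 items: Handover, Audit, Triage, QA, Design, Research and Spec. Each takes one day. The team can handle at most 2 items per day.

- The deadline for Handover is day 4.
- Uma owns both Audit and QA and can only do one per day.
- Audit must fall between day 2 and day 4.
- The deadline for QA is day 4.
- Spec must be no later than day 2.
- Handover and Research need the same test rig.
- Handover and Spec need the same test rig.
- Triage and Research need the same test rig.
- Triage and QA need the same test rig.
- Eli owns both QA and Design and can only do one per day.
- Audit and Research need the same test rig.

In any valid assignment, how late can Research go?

Research at day 5 is achievable: Triage in day 3; Audit in day 2; Design in day 3; Handover in day 2; QA in day 1; Spec in day 1; Research in day 5.

day 5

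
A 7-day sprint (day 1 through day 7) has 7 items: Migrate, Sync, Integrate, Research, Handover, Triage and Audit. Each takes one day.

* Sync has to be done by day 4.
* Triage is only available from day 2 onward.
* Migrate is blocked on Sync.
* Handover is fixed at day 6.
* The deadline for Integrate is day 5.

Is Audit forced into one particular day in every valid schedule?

No

Audit can be day 1 (e.g. Integrate in day 1; Research in day 1; Audit in day 1; Migrate in day 2; Triage in day 2; Handover in day 6; Sync in day 1) or day 2 (e.g. Research=day 1; Migrate=day 2; Audit=day 2; Handover=day 6; Triage=day 2; Integrate=day 1; Sync=day 1).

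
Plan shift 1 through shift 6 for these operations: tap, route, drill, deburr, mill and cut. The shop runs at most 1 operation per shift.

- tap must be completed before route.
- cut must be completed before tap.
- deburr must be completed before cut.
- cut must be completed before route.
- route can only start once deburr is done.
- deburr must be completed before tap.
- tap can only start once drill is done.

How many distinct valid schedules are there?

Splitting on tap: it can be shift 4 (6), shift 5 (12). Listing each branch's schedules as (route, drill, deburr, mill, cut) by shift number:
tap=shift 4: (5,1,2,6,3) (5,2,1,6,3) (5,3,1,6,2) (6,1,2,5,3) (6,2,1,5,3) (6,3,1,5,2) — 6.
tap=shift 5: (6,1,2,3,4) (6,1,2,4,3) (6,1,3,2,4) (6,2,1,3,4) (6,2,1,4,3) (6,2,3,1,4) (6,3,1,2,4) (6,3,1,4,2) (6,3,2,1,4) (6,4,1,2,3) (6,4,1,3,2) (6,4,2,1,3) — 12.
Summing: 6 + 12 = 18.

18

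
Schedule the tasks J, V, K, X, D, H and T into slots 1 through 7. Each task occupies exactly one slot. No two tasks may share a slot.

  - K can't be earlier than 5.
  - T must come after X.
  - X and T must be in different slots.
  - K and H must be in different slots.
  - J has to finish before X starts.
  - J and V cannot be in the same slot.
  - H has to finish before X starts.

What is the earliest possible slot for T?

4

Precedence pushes T to at least 3.
T at 4 is achievable: V=6; D=7; X=3; K=5; T=4; H=2; J=1.
Nothing earlier works — the conflict and capacity constraints rule out every slot before 4.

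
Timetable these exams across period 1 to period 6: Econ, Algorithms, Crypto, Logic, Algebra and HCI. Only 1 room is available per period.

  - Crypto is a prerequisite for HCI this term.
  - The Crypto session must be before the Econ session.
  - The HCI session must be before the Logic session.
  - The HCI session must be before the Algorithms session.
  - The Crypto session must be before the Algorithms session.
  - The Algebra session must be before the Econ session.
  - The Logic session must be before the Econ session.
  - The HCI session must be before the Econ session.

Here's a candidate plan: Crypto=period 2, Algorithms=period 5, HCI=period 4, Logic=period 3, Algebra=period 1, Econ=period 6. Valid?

No. The HCI session must be before the Logic session is not satisfied.

The HCI session must be before the Logic session — violated.
The HCI session must be before the Algorithms session — holds.
The Algebra session must be before the Econ session — holds.
The Logic session must be before the Econ session — holds.
The Crypto session must be before the Econ session — holds.
The Crypto session must be before the Algorithms session — holds.
Crypto is a prerequisite for HCI this term — holds.
The HCI session must be before the Econ session — holds.
Only 1 room is available per period — holds.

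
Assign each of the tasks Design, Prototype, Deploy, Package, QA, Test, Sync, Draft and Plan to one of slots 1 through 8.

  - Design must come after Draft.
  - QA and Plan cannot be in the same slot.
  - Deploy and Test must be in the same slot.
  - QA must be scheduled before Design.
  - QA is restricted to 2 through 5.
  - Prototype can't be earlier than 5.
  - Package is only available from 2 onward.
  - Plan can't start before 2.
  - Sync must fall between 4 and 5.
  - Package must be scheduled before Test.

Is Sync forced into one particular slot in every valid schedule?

Sync can be 4 (e.g. Sync -> 4; Test -> 3; Draft -> 1; Package -> 2; Plan -> 3; Prototype -> 5; Design -> 3; QA -> 2; Deploy -> 3) or 5 (e.g. Draft=1, Sync=5, Plan=3, Prototype=5, Design=3, QA=2, Deploy=3, Package=2, Test=3).

No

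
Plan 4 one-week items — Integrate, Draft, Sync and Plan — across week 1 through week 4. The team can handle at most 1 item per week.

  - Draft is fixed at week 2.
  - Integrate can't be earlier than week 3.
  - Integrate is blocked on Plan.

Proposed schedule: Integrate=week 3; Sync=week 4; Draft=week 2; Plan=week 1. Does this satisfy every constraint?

Yes

Integrate can't be earlier than week 3 — holds.
The team can handle at most 1 item per week — holds.
Draft is fixed at week 2 — holds.
Integrate is blocked on Plan — holds.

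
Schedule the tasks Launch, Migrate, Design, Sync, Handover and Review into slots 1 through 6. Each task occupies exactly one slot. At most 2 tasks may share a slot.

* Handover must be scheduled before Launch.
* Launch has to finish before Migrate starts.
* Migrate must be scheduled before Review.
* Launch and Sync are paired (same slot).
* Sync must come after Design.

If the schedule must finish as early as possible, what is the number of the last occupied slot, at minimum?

4

The precedence chain requires at least 4 distinct slots.
With at most 2 per slot and 6 tasks, at least 3 slots are needed.
4 works (last occupied slot: 4): for example Review in 4; Design in 1; Handover in 1; Launch in 2; Sync in 2; Migrate in 3.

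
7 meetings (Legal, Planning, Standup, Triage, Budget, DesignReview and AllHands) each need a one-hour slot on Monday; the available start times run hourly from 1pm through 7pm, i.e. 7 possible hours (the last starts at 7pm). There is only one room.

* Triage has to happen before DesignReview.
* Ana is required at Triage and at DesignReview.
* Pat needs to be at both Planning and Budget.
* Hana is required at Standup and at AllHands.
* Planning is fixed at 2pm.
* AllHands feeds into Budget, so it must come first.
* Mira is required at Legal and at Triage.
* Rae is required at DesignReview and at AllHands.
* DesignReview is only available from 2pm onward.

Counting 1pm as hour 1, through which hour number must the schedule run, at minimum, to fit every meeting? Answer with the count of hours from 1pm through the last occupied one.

7 hours

The precedence chain requires at least 2 distinct hours.
With at most 1 per hour and 7 meetings, at least 7 hours are needed.
7 works (last occupied hour: 7pm): for example AllHands -> 4pm, Triage -> 1pm, DesignReview -> 3pm, Planning -> 2pm, Budget -> 5pm, Legal -> 6pm, Standup -> 7pm.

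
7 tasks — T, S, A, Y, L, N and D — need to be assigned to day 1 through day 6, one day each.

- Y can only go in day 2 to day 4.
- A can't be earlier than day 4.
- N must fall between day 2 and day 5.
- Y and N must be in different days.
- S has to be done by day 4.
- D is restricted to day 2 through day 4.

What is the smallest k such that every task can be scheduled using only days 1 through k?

4

A can't be placed before day 4, so the schedule must run through at least day 4.
4 works (last occupied day: day 4): for example Y=day 2, N=day 3, S=day 1, L=day 1, T=day 1, D=day 2, A=day 4.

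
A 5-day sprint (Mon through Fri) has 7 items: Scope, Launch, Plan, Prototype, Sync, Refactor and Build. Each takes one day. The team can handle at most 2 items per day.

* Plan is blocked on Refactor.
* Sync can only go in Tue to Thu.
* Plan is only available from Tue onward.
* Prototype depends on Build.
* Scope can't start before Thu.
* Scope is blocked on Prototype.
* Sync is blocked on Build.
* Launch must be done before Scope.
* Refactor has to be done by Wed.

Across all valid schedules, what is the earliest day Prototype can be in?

Precedence pushes Prototype to at least Tue; downstream work caps Prototype at Thu.
Prototype at Tue is achievable: Build -> Mon; Refactor -> Mon; Launch -> Wed; Sync -> Tue; Scope -> Thu; Prototype -> Tue; Plan -> Wed.

Tue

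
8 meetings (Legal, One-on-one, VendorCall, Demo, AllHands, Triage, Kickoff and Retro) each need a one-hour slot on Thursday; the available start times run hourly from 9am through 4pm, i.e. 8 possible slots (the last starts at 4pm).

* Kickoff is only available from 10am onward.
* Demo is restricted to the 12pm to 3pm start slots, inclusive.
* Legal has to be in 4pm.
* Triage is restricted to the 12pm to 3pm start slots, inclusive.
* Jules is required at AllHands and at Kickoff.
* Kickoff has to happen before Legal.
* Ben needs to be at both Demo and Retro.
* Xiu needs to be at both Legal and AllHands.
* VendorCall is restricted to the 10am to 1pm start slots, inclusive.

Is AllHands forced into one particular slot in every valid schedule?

No

AllHands can be 9am (e.g. One-on-one=9am; Kickoff=10am; AllHands=9am; VendorCall=10am; Retro=9am; Triage=12pm; Demo=12pm; Legal=4pm) or 10am (e.g. One-on-one=9am; Kickoff=11am; VendorCall=10am; Demo=12pm; Retro=9am; Legal=4pm; Triage=12pm; AllHands=10am).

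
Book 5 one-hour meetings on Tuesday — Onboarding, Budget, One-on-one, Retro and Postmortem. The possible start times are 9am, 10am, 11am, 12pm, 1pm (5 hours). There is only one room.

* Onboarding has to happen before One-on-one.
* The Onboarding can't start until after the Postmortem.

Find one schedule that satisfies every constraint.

Budget=12pm; Retro=1pm; One-on-one=11am; Onboarding=10am; Postmortem=9am

Checking: Postmortem(9am) before Onboarding(10am); Onboarding(10am) before One-on-one(11am); max 1 per hour (cap 1).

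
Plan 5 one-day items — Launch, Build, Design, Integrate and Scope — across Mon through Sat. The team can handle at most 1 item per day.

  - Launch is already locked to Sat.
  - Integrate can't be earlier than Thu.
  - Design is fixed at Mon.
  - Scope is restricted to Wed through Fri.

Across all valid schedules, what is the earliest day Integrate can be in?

Thu

Integrate is available from Thu.
Integrate at Thu is achievable: Launch in Sat, Design in Mon, Integrate in Thu, Build in Tue, Scope in Wed.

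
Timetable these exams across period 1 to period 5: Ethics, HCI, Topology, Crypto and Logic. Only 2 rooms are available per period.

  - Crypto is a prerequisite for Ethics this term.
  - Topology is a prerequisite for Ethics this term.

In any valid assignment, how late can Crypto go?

period 4

Downstream work caps Crypto at period 4.
Crypto at period 4 is achievable: Topology=period 1, Logic=period 2, Ethics=period 5, HCI=period 1, Crypto=period 4.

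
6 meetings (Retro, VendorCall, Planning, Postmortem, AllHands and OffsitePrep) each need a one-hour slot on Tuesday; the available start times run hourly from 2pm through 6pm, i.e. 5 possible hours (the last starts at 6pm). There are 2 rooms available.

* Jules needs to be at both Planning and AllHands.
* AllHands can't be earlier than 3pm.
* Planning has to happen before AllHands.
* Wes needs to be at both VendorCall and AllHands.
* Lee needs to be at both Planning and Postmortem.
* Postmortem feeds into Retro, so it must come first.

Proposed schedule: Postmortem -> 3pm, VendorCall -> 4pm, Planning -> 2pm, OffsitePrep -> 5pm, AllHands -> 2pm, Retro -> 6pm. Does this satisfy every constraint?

No — it violates: Jules needs to be at both Planning and AllHands

There are 2 rooms available — holds.
Jules needs to be at both Planning and AllHands — violated.
AllHands can't be earlier than 3pm — violated.
Wes needs to be at both VendorCall and AllHands — holds.
Planning has to happen before AllHands — violated.
Postmortem feeds into Retro, so it must come first — holds.
Lee needs to be at both Planning and Postmortem — holds.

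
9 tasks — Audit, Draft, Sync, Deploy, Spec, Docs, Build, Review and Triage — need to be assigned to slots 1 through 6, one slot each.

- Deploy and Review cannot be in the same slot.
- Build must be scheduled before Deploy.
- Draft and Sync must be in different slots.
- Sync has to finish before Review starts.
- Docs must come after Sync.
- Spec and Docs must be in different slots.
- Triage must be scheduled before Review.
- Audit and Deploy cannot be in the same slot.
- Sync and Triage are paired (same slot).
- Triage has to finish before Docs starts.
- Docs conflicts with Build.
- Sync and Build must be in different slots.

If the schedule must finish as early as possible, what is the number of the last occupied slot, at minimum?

3

The precedence chain requires at least 2 distinct slots.
Could 2 slots be enough, i.e. nothing placed later than 2? No: Review must come after Sync (at 1 or later) → {2}; Sync must come before Review (at 2 or earlier) → {1}; Deploy must come after Build (at 1 or later) → {2}; Build must come before Deploy (at 2 or earlier) → {1}; Build can't share with Sync (1) → nothing is left.
So 2 slots is not enough.
3 works (last occupied slot: 3): for example Sync in 1; Triage in 1; Deploy in 3; Audit in 1; Review in 2; Docs in 3; Build in 2; Draft in 2; Spec in 1.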